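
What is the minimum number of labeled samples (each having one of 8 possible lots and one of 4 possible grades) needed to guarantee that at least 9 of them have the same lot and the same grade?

There are 8 × 4 = 32 (lot, grade) combinations acting as pigeonholes.
With 32 × 8 = 256 labeled samples we could place exactly 8 in each, with no (lot, grade) pair reaching 9.
One more forces some (lot, grade) pair to hold 9, so 256 + 1 = 257.

257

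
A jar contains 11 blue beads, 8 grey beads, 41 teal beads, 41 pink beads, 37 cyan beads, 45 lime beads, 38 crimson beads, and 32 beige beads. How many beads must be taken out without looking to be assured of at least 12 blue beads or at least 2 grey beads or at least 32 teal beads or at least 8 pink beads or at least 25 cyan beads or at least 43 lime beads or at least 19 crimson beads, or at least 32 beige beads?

166

The worst case stops just short of every target: 11 blue, 1 grey, 31 teal, 7 pink, 24 cyan, 42 lime, 18 crimson, 31 beige — 11 + 1 + 31 + 7 + 24 + 42 + 18 + 31 = 165 beads.
One more bead must push some color to its target, so 165 + 1 = 166.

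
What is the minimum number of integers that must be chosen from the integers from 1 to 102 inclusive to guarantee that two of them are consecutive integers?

52

Partition {1, …, 102} into 51 pairs: {1,2}, {3,4}, …, {101,102}.
Choosing 51 integers — say the 51 even numbers 2, 4, …, 102 — takes one from each pair and avoids the property.
Choosing 52 forces two into the same pair by pigeonhole, and those are consecutive. So 52.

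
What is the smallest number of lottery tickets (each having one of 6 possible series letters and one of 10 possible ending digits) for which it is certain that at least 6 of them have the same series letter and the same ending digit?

301

There are 6 × 10 = 60 (series letter, ending digit) combinations acting as pigeonholes.
With 60 × 5 = 300 lottery tickets we could place exactly 5 in each, with no (series letter, ending digit) pair reaching 6.
One more forces some (series letter, ending digit) pair to hold 6, so 300 + 1 = 301.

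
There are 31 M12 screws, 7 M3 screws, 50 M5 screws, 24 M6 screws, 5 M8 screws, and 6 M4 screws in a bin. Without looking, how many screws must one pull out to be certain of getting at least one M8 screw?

119

The worst case draws every non-M8 screw first: 31 + 7 + 50 + 24 + 6 = 118.
The next draw is then forced to be M8, giving 118 + 1 = 119.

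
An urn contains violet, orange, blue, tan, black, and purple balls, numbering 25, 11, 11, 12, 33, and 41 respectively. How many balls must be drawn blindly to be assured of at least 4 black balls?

104

The worst case draws every non-black ball first: 25 + 11 + 11 + 12 + 41 = 100.
The next 4 draws are then forced to be black, giving 100 + 4 = 104.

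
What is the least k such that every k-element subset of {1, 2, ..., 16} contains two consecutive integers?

9

Partition {1, …, 16} into 8 pairs: {1,2}, {3,4}, …, {15,16}.
Choosing 8 integers — say the 8 even numbers 2, 4, …, 16 — takes one from each pair and avoids the property.
Choosing 9 forces two into the same pair by pigeonhole, and those are consecutive. So 9.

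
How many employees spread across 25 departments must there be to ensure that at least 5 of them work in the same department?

101

There are 25 departments acting as pigeonholes.
With 25 × 4 = 100 employees we could place exactly 4 in each, with no class reaching 5.
One more forces some class to hold 5, so 100 + 1 = 101.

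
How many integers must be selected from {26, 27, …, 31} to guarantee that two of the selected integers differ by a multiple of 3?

4

Group the integers by remainder mod 3; there are 3 residue classes, each nonempty in this range.
Choosing one from each class (3 integers) avoids any shared remainder.
One more choice must repeat a class, so two differ by a multiple of 3. Hence 3 + 1 = 4.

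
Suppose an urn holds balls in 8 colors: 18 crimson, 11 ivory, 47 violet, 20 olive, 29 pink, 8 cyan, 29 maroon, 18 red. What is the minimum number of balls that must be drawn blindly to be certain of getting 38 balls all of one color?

171

Treat the 8 colors as pigeonholes.
In the worst case we take at most 37 of each color, but all 18 crimson, all 11 ivory, all 20 olive, all 29 pink, all 8 cyan, all 29 maroon, and all 18 red (fewer than 37), giving 18 + 11 + 37 + 20 + 29 + 8 + 29 + 18 = 170.
One more ball then forces some color to 38, so 170 + 1 = 171.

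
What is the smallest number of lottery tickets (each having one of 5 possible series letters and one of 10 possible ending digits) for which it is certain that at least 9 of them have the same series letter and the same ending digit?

401

There are 5 × 10 = 50 (series letter, ending digit) combinations acting as pigeonholes.
With 50 × 8 = 400 lottery tickets we could place exactly 8 in each, with no (series letter, ending digit) pair reaching 9.
One more forces some (series letter, ending digit) pair to hold 9, so 400 + 1 = 401.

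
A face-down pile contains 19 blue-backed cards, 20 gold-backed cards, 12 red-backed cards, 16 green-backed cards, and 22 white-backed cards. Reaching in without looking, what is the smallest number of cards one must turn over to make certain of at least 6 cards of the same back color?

The worst case takes 5 cards of each back color without reaching 6 of any: 5 × 5 = 25.
The next card must bring some back color to 6, so 25 + 1 = 26.

26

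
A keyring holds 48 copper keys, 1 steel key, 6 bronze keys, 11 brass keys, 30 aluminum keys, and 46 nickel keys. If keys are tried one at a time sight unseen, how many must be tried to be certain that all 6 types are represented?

The hardest type to obtain is steel: we could draw every other key first — 142 − 1 = 141 keys — without a single steel one.
The next draw must be steel, so 141 + 1 = 142.

142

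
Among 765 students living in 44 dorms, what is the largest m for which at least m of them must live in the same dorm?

The 765 students fall into 44 dorms.
If each of the 44 dorms held at most 17, the total would be at most 44 × 17 = 748 < 765, a contradiction.
So at least one holds ⌈765/44⌉ = 18.

18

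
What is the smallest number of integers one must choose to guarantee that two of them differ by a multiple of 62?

63

Two integers differ by a multiple of 62 exactly when they share a remainder mod 62.
There are 62 residue classes mod 62, so 62 integers can all lie in distinct classes.
One more integer must repeat a residue, giving a difference divisible by 62. So n = 62 + 1 = 63.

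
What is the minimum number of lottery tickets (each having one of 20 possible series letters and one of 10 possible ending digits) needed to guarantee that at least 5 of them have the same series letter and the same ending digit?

801

There are 20 × 10 = 200 (series letter, ending digit) combinations acting as pigeonholes.
With 200 × 4 = 800 lottery tickets we could place exactly 4 in each, with no (series letter, ending digit) pair reaching 5.
One more forces some (series letter, ending digit) pair to hold 5, so 800 + 1 = 801.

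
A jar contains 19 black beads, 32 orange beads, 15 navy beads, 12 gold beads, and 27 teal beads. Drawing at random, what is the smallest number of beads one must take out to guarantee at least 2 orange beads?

75

The worst case draws every non-orange bead first: 19 + 15 + 12 + 27 = 73.
The next 2 draws are then forced to be orange, giving 73 + 2 = 75.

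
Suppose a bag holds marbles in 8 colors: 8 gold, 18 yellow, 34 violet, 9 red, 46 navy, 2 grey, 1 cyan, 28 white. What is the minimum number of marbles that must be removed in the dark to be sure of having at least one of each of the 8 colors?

The hardest color to obtain is cyan: we could draw every other marble first — 146 − 1 = 145 marbles — without a single cyan one.
The next draw must be cyan, so 145 + 1 = 146.

146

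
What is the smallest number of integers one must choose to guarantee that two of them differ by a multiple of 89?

90

Use the pigeonhole principle on residue classes: two integers differ by a multiple of 89 exactly when they share a remainder mod 89.
There are 89 residue classes mod 89, so 89 integers can all lie in distinct classes.
One more integer must repeat a residue, giving a difference divisible by 89. So n = 89 + 1 = 90.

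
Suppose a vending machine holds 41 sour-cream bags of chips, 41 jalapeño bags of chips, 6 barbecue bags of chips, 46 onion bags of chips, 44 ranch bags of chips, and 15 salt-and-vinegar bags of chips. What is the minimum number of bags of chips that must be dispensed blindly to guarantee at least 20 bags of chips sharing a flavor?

98

In the worst case we take at most 19 of each flavor, but all 6 barbecue and all 15 salt-and-vinegar (fewer than 19), giving 19 + 19 + 6 + 19 + 19 + 15 = 97.
One more bag of chips then forces some flavor to 20, so 97 + 1 = 98.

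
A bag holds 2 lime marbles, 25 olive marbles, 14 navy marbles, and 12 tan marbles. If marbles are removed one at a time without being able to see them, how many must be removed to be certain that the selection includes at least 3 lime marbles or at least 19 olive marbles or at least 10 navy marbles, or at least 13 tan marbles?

42

Each of the 4 colors has its own threshold; avoid all of them simultaneously.
The worst case stops just short of every target: 2 lime, 18 olive, 9 navy, 12 tan — 2 + 18 + 9 + 12 = 41 marbles.
One more marble must push some color to its target, so 41 + 1 = 42.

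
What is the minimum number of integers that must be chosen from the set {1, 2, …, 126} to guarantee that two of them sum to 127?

64

Partition {1, …, 126} into 63 pairs: {1,126}, {2,125}, …, {63,64}.
Choosing 63 integers — say the integers 1 through 63 — takes one from each pair and avoids the property.
Choosing 64 forces two into the same pair by pigeonhole, and those sum to 127. So 64.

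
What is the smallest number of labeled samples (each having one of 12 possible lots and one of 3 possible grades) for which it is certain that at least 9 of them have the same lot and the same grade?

289

There are 12 × 3 = 36 (lot, grade) combinations acting as pigeonholes.
With 36 × 8 = 288 labeled samples we could place exactly 8 in each, with no (lot, grade) pair reaching 9.
One more forces some (lot, grade) pair to hold 9, so 288 + 1 = 289.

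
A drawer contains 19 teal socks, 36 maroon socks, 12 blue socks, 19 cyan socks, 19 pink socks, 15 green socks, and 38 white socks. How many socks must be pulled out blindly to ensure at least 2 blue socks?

148

To avoid blue socks as long as possible, exhaust the other 6 colors first.
The worst case draws every non-blue sock first: 19 + 36 + 19 + 19 + 15 + 38 = 146.
The next 2 draws are then forced to be blue, giving 146 + 2 = 148.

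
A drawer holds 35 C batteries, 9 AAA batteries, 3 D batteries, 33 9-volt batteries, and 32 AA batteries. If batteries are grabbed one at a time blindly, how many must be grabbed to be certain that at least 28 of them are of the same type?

In the worst case we take at most 27 of each type, but all 9 AAA and all 3 D (fewer than 27), giving 27 + 9 + 3 + 27 + 27 = 93.
One more battery then forces some type to 28, so 93 + 1 = 94.

94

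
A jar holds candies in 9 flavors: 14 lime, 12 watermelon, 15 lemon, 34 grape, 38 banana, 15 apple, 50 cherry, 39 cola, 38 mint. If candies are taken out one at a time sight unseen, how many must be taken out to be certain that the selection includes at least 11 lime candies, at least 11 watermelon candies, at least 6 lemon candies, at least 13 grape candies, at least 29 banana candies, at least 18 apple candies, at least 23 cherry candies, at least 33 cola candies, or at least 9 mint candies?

The worst case stops just short of every target: 10 lime, 10 watermelon, 5 lemon, 12 grape, 28 banana, all 15 apple, 22 cherry, 32 cola, 8 mint — 10 + 10 + 5 + 12 + 28 + 15 + 22 + 32 + 8 = 142 candies.
One more candy must push some flavor to its target, so 142 + 1 = 143.

143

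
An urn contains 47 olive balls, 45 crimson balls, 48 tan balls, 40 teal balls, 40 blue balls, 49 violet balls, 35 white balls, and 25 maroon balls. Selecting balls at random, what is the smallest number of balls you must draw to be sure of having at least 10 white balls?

304

To avoid white balls as long as possible, exhaust the other 7 colors first.
The worst case draws every non-white ball first: 47 + 45 + 48 + 40 + 40 + 49 + 25 = 294.
The next 10 draws are then forced to be white, giving 294 + 10 = 304.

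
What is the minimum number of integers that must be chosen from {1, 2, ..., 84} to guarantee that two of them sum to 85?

Partition {1, …, 84} into 42 pairs: {1,84}, {2,83}, …, {42,43}.
Choosing 42 integers — say the integers 1 through 42 — takes one from each pair and avoids the property.
Choosing 43 forces two into the same pair by pigeonhole, and those sum to 85. So 43.

43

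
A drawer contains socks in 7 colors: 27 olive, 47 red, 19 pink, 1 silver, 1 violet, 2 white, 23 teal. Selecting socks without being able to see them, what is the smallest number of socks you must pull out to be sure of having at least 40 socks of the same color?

In the worst case we take at most 39 of each color, but all 27 olive, all 19 pink, all 1 silver, all 1 violet, all 2 white, and all 23 teal (fewer than 39), giving 27 + 39 + 19 + 1 + 1 + 2 + 23 = 112.
One more sock then forces some color to 40, so 112 + 1 = 113.

113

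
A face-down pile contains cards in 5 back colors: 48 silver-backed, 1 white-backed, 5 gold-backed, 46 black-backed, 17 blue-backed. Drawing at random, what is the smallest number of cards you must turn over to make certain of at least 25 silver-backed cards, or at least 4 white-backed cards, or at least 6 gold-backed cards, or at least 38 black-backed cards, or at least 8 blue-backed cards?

The worst case stops just short of every target: 24 silver-backed, all 1 white-backed, 5 gold-backed, 37 black-backed, 7 blue-backed — 24 + 1 + 5 + 37 + 7 = 74 cards.
One more card must push some back color to its target, so 74 + 1 = 75.

75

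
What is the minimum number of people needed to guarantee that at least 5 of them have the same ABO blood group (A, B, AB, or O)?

There are 4 ABO blood groups acting as pigeonholes.
With 4 × 4 = 16 people we could place exactly 4 in each, with no class reaching 5.
One more forces some class to hold 5, so 16 + 1 = 17.

17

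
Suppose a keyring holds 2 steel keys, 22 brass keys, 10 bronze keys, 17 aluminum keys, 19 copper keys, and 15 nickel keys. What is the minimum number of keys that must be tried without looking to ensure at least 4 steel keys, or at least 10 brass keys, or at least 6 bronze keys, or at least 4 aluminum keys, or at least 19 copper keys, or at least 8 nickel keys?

45

The worst case stops just short of every target: all 2 steel, 9 brass, 5 bronze, 3 aluminum, 18 copper, 7 nickel — 2 + 9 + 5 + 3 + 18 + 7 = 44 keys.
One more key must push some type to its target, so 44 + 1 = 45.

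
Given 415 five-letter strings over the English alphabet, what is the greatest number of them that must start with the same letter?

16

The 415 five-letter strings over the English alphabet fall into 26 possible first letters.
If each of the 26 possible first letters held at most 15, the total would be at most 26 × 15 = 390 < 415, a contradiction.
So at least one holds ⌈415/26⌉ = 16.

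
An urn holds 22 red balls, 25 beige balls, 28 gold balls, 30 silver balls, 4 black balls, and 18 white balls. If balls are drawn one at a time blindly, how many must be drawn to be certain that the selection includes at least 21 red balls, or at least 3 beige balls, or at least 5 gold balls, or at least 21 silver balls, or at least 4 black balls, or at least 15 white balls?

64

The worst case stops just short of every target: 20 red, 2 beige, 4 gold, 20 silver, 3 black, 14 white — 20 + 2 + 4 + 20 + 3 + 14 = 63 balls.
One more ball must push some color to its target, so 63 + 1 = 64.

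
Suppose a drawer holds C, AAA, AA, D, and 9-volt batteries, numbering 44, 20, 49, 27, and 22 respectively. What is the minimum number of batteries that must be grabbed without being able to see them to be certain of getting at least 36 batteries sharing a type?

140

Treat the 5 types as pigeonholes.
In the worst case we take at most 35 of each type, but all 20 AAA, all 27 D, and all 22 9-volt (fewer than 35), giving 35 + 20 + 35 + 27 + 22 = 139.
One more battery then forces some type to 36, so 139 + 1 = 140.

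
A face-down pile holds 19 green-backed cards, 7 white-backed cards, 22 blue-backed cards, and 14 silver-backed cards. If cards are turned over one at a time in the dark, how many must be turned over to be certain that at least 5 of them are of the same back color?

Treat the 4 back colors as pigeonholes.
The worst case takes 4 cards of each back color without reaching 5 of any: 4 × 4 = 16.
The next card must bring some back color to 5, so 16 + 1 = 17.

17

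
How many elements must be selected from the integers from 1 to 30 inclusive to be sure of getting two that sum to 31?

Partition {1, …, 30} into 15 pairs: {1,30}, {2,29}, …, {15,16}.
Choosing 15 integers — say the integers 1 through 15 — takes one from each pair and avoids the property.
Choosing 16 forces two into the same pair by pigeonhole, and those sum to 31. So 16.

16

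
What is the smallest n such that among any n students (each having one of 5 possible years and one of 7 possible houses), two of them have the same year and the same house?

There are 5 × 7 = 35 (year, house) combinations acting as pigeonholes.
With 35 students we could place one in each, avoiding any repeat.
One more forces some (year, house) pair to hold 2, so 35 + 1 = 36.

36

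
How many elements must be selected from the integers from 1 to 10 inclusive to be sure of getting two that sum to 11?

Partition {1, …, 10} into 5 pairs: {1,10}, {2,9}, …, {5,6}.
Choosing 5 integers — say the integers 1 through 5 — takes one from each pair and avoids the property.
Choosing 6 forces two into the same pair by pigeonhole, and those sum to 11. So 6.

6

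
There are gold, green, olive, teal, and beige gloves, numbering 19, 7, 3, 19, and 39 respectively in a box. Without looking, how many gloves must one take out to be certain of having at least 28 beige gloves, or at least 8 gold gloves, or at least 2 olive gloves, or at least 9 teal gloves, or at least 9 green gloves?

51

Each of the 5 colors has its own threshold; avoid all of them simultaneously.
The worst case stops just short of every target: 7 gold, all 7 green, 1 olive, 8 teal, 27 beige — 7 + 7 + 1 + 8 + 27 = 50 gloves.
One more glove must push some color to its target, so 50 + 1 = 51.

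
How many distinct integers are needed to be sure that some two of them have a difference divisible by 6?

Two integers differ by a multiple of 6 exactly when they share a remainder mod 6.
There are 6 residue classes mod 6, so 6 integers can all lie in distinct classes.
One more integer must repeat a residue, giving a difference divisible by 6. So n = 6 + 1 = 7.

7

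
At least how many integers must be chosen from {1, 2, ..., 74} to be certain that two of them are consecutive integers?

38

Partition {1, …, 74} into 37 pairs: {1,2}, {3,4}, …, {73,74}.
Choosing 37 integers — say the 37 even numbers 2, 4, …, 74 — takes one from each pair and avoids the property.
Choosing 38 forces two into the same pair by pigeonhole, and those are consecutive. So 38.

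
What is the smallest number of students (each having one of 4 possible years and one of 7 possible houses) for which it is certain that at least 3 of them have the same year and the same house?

There are 4 × 7 = 28 (year, house) combinations acting as pigeonholes.
With 28 × 2 = 56 students we could place exactly 2 in each, with no (year, house) pair reaching 3.
One more forces some (year, house) pair to hold 3, so 56 + 1 = 57.

57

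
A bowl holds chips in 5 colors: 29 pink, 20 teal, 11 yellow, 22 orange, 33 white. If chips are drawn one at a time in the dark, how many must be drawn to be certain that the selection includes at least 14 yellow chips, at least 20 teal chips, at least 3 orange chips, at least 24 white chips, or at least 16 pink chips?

The worst case stops just short of every target: 15 pink, 19 teal, all 11 yellow, 2 orange, 23 white — 15 + 19 + 11 + 2 + 23 = 70 chips.
One more chip must push some color to its target, so 70 + 1 = 71.

71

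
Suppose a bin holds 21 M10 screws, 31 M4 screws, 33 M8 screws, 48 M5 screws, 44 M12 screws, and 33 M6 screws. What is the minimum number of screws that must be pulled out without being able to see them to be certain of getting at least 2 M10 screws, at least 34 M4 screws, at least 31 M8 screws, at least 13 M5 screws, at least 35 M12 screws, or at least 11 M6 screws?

The worst case stops just short of every target: 1 M10, all 31 M4, 30 M8, 12 M5, 34 M12, 10 M6 — 1 + 31 + 30 + 12 + 34 + 10 = 118 screws.
One more screw must push some size to its target, so 118 + 1 = 119.

119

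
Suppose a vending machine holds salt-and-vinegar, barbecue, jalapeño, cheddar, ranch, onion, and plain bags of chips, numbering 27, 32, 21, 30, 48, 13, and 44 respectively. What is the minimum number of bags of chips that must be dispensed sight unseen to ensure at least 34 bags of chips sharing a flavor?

Treat the 7 flavors as pigeonholes.
In the worst case we take at most 33 of each flavor, but all 27 salt-and-vinegar, all 32 barbecue, all 21 jalapeño, all 30 cheddar, and all 13 onion (fewer than 33), giving 27 + 32 + 21 + 30 + 33 + 13 + 33 = 189.
One more bag of chips then forces some flavor to 34, so 189 + 1 = 190.

190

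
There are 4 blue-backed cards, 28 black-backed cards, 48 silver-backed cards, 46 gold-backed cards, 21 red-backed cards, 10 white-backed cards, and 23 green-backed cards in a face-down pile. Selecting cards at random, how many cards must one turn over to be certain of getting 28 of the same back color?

140

In the worst case we take at most 27 of each back color, but all 4 blue-backed, all 21 red-backed, all 10 white-backed, and all 23 green-backed (fewer than 27), giving 4 + 27 + 27 + 27 + 21 + 10 + 23 = 139.
One more card then forces some back color to 28, so 139 + 1 = 140.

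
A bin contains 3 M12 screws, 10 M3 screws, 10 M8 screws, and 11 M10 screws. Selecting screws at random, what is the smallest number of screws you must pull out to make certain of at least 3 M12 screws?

34

The worst case draws every non-M12 screw first: 10 + 10 + 11 = 31.
The next 3 draws are then forced to be M12, giving 31 + 3 = 34.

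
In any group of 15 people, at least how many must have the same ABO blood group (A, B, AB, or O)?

There are 4 ABO blood groups, which serve as the pigeonholes.
If each of the 4 ABO blood groups held at most 3, the total would be at most 4 × 3 = 12 < 15, a contradiction.
So at least one holds ⌈15/4⌉ = 4.

4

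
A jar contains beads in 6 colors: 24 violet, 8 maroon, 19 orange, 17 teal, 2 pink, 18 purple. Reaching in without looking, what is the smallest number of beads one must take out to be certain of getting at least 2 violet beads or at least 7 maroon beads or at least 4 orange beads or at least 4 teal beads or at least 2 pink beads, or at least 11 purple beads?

25

Each of the 6 colors has its own threshold; avoid all of them simultaneously.
The worst case stops just short of every target: 1 violet, 6 maroon, 3 orange, 3 teal, 1 pink, 10 purple — 1 + 6 + 3 + 3 + 1 + 10 = 24 beads.
One more bead must push some color to its target, so 24 + 1 = 25.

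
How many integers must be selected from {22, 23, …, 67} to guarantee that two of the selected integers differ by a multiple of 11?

12

Group the integers by remainder mod 11; there are 11 residue classes, each nonempty in this range.
Choosing one from each class (11 integers) avoids any shared remainder.
One more choice must repeat a class, so two differ by a multiple of 11. Hence 11 + 1 = 12.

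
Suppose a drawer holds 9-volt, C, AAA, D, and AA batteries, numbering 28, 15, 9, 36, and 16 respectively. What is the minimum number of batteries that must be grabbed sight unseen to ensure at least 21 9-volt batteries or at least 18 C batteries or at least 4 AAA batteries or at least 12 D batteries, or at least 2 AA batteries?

The worst case stops just short of every target: 20 9-volt, all 15 C, 3 AAA, 11 D, 1 AA — 20 + 15 + 3 + 11 + 1 = 50 batteries.
One more battery must push some type to its target, so 50 + 1 = 51.

51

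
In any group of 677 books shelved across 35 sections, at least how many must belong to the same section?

The 677 books fall into 35 sections.
If each of the 35 sections held at most 19, the total would be at most 35 × 19 = 665 < 677, a contradiction.
So at least one holds ⌈677/35⌉ = 20.

20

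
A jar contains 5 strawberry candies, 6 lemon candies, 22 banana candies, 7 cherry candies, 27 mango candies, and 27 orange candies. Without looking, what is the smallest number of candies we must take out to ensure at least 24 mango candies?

The worst case draws every non-mango candy first: 5 + 6 + 22 + 7 + 27 = 67.
The next 24 draws are then forced to be mango, giving 67 + 24 = 91.

91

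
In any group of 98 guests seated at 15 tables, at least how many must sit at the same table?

7

The 98 guests fall into 15 tables.
If each of the 15 tables held at most 6, the total would be at most 15 × 6 = 90 < 98, a contradiction.
So at least one holds ⌈98/15⌉ = 7.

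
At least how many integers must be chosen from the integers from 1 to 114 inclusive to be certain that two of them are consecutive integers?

Partition {1, …, 114} into 57 pairs: {1,2}, {3,4}, …, {113,114}.
Choosing 57 integers — say the 57 even numbers 2, 4, …, 114 — takes one from each pair and avoids the property.
Choosing 58 forces two into the same pair by pigeonhole, and those are consecutive. So 58.

58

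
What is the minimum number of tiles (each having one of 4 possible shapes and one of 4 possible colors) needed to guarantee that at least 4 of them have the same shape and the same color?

49

There are 4 × 4 = 16 (shape, color) combinations acting as pigeonholes.
With 16 × 3 = 48 tiles we could place exactly 3 in each, with no (shape, color) pair reaching 4.
One more forces some (shape, color) pair to hold 4, so 48 + 1 = 49.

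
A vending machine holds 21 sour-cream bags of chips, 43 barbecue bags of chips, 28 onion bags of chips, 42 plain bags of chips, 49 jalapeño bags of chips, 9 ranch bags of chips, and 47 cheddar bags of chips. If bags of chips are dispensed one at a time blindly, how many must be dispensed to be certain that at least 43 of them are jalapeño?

The worst case draws every non-jalapeño bag of chips first: 21 + 43 + 28 + 42 + 9 + 47 = 190.
The next 43 draws are then forced to be jalapeño, giving 190 + 43 = 233.

233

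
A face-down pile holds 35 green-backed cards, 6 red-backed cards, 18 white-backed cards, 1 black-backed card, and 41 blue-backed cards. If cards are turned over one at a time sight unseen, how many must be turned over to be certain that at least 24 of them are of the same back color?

Treat the 5 back colors as pigeonholes.
In the worst case we take at most 23 of each back color, but all 6 red-backed, all 18 white-backed, and all 1 black-backed (fewer than 23), giving 23 + 6 + 18 + 1 + 23 = 71.
One more card then forces some back color to 24, so 71 + 1 = 72.

72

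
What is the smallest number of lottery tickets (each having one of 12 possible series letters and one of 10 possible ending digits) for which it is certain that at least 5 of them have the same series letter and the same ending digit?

There are 12 × 10 = 120 (series letter, ending digit) combinations acting as pigeonholes.
With 120 × 4 = 480 lottery tickets we could place exactly 4 in each, with no (series letter, ending digit) pair reaching 5.
One more forces some (series letter, ending digit) pair to hold 5, so 480 + 1 = 481.

481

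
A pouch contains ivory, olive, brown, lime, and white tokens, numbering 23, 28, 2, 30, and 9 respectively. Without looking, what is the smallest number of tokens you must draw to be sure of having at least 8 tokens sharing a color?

31

In the worst case we take at most 7 of each color, but all 2 brown (fewer than 7), giving 7 + 7 + 2 + 7 + 7 = 30.
One more token then forces some color to 8, so 30 + 1 = 31.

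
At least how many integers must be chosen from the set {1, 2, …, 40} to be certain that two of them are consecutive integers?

21

Partition {1, …, 40} into 20 pairs: {1,2}, {3,4}, …, {39,40}.
Choosing 20 integers — say the 20 even numbers 2, 4, …, 40 — takes one from each pair and avoids the property.
Choosing 21 forces two into the same pair by pigeonhole, and those are consecutive. So 21.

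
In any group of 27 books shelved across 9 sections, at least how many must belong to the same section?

3

If each of the 9 sections held at most 2, the total would be at most 9 × 2 = 18 < 27, a contradiction.
So at least one holds ⌈27/9⌉ = 3.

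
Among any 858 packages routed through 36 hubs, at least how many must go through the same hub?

24

If each of the 36 hubs held at most 23, the total would be at most 36 × 23 = 828 < 858, a contradiction.
So at least one holds ⌈858/36⌉ = 24.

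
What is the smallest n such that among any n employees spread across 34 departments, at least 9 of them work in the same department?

273

There are 34 departments acting as pigeonholes.
With 34 × 8 = 272 employees we could place exactly 8 in each, with no class reaching 9.
One more forces some class to hold 9, so 272 + 1 = 273.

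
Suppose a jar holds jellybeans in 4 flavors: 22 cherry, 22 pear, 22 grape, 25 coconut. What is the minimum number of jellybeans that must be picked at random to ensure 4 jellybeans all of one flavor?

Treat the 4 flavors as pigeonholes.
The worst case takes 3 jellybeans of each flavor without reaching 4 of any: 4 × 3 = 12.
The next jellybean must bring some flavor to 4, so 12 + 1 = 13.

13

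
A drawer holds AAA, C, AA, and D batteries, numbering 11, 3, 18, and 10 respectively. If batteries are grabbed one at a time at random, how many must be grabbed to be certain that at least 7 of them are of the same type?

Treat the 4 types as pigeonholes.
In the worst case we take at most 6 of each type, but all 3 C (fewer than 6), giving 6 + 3 + 6 + 6 = 21.
One more battery then forces some type to 7, so 21 + 1 = 22.

22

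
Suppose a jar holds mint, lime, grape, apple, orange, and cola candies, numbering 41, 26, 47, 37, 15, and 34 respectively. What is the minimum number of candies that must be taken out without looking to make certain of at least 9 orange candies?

To avoid orange candies as long as possible, exhaust the other 5 flavors first.
The worst case draws every non-orange candy first: 41 + 26 + 47 + 37 + 34 = 185.
The next 9 draws are then forced to be orange, giving 185 + 9 = 194.

194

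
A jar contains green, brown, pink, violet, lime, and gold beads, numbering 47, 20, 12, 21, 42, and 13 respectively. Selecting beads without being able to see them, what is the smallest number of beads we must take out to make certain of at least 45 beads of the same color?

Treat the 6 colors as pigeonholes.
In the worst case we take at most 44 of each color, but all 20 brown, all 12 pink, all 21 violet, all 42 lime, and all 13 gold (fewer than 44), giving 44 + 20 + 12 + 21 + 42 + 13 = 152.
One more bead then forces some color to 45, so 152 + 1 = 153.

153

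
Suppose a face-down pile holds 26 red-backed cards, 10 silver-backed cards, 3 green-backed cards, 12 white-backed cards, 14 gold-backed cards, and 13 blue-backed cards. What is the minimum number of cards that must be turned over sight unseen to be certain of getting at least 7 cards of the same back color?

Treat the 6 back colors as pigeonholes.
In the worst case we take at most 6 of each back color, but all 3 green-backed (fewer than 6), giving 6 + 6 + 3 + 6 + 6 + 6 = 33.
One more card then forces some back color to 7, so 33 + 1 = 34.

34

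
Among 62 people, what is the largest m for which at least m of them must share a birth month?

If each of the 12 months of the year held at most 5, the total would be at most 12 × 5 = 60 < 62, a contradiction.
So at least one holds ⌈62/12⌉ = 6.

6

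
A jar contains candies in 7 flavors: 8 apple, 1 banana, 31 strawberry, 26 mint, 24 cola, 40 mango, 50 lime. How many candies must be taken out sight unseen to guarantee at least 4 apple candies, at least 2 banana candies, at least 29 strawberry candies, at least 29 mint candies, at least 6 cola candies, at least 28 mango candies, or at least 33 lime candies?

Each of the 7 flavors has its own threshold; avoid all of them simultaneously.
The worst case stops just short of every target: 3 apple, 1 banana, 28 strawberry, all 26 mint, 5 cola, 27 mango, 32 lime — 3 + 1 + 28 + 26 + 5 + 27 + 32 = 122 candies.
One more candy must push some flavor to its target, so 122 + 1 = 123.

123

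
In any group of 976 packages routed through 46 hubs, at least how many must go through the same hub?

22

The 976 packages fall into 46 hubs.
If each of the 46 hubs held at most 21, the total would be at most 46 × 21 = 966 < 976, a contradiction.
So at least one holds ⌈976/46⌉ = 22.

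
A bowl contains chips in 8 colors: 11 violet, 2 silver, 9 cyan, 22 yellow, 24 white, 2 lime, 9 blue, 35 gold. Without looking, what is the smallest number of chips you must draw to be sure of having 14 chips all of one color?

73

In the worst case we take at most 13 of each color, but all 11 violet, all 2 silver, all 9 cyan, all 2 lime, and all 9 blue (fewer than 13), giving 11 + 2 + 9 + 13 + 13 + 2 + 9 + 13 = 72.
One more chip then forces some color to 14, so 72 + 1 = 73.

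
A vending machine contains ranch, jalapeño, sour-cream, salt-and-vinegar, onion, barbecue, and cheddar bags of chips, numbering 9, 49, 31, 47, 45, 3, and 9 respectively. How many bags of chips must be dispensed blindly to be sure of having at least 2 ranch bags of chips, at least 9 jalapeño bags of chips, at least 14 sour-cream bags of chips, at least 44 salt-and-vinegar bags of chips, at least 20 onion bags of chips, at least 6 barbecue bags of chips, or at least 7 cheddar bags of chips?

The worst case stops just short of every target: 1 ranch, 8 jalapeño, 13 sour-cream, 43 salt-and-vinegar, 19 onion, all 3 barbecue, 6 cheddar — 1 + 8 + 13 + 43 + 19 + 3 + 6 = 93 bags of chips.
One more bag of chips must push some flavor to its target, so 93 + 1 = 94.

94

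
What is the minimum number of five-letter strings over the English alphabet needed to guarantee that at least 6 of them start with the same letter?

131

There are 26 possible first letters acting as pigeonholes.
With 26 × 5 = 130 five-letter strings over the English alphabet we could place exactly 5 in each, with no class reaching 6.
One more forces some class to hold 6, so 130 + 1 = 131.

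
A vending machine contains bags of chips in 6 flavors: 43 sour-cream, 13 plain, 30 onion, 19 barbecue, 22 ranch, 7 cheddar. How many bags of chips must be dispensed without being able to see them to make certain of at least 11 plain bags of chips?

132

The worst case draws every non-plain bag of chips first: 43 + 30 + 19 + 22 + 7 = 121.
The next 11 draws are then forced to be plain, giving 121 + 11 = 132.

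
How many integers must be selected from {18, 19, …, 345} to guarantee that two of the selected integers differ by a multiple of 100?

Group the integers by remainder mod 100; there are 100 residue classes, each nonempty in this range.
Choosing one from each class (100 integers) avoids any shared remainder.
One more choice must repeat a class, so two differ by a multiple of 100. Hence 100 + 1 = 101.

101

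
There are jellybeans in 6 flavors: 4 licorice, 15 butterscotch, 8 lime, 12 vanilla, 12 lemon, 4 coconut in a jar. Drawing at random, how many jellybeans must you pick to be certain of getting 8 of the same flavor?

Treat the 6 flavors as pigeonholes.
In the worst case we take at most 7 of each flavor, but all 4 licorice and all 4 coconut (fewer than 7), giving 4 + 7 + 7 + 7 + 7 + 4 = 36.
One more jellybean then forces some flavor to 8, so 36 + 1 = 37.

37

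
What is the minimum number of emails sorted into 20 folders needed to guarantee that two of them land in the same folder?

There are 20 folders acting as pigeonholes.
With 20 emails we could place one in each, avoiding any repeat.
One more forces some class to hold 2, so 20 + 1 = 21.

21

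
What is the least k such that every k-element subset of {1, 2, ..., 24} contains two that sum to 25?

13

Partition {1, …, 24} into 12 pairs: {1,24}, {2,23}, …, {12,13}.
Choosing 12 integers — say the integers 1 through 12 — takes one from each pair and avoids the property.
Choosing 13 forces two into the same pair by pigeonhole, and those sum to 25. So 13.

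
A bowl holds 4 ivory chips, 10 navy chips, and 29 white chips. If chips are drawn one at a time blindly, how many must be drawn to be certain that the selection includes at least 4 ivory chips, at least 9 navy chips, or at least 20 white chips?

Each of the 3 colors has its own threshold; avoid all of them simultaneously.
The worst case stops just short of every target: 3 ivory, 8 navy, 19 white — 3 + 8 + 19 = 30 chips.
One more chip must push some color to its target, so 30 + 1 = 31.

31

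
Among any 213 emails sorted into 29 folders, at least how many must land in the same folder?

8

The 213 emails fall into 29 folders.
If each of the 29 folders held at most 7, the total would be at most 29 × 7 = 203 < 213, a contradiction.
So at least one holds ⌈213/29⌉ = 8.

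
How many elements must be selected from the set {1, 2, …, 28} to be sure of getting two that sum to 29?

Partition {1, …, 28} into 14 pairs: {1,28}, {2,27}, …, {14,15}.
Choosing 14 integers — say the integers 1 through 14 — takes one from each pair and avoids the property.
Choosing 15 forces two into the same pair by pigeonhole, and those sum to 29. So 15.

15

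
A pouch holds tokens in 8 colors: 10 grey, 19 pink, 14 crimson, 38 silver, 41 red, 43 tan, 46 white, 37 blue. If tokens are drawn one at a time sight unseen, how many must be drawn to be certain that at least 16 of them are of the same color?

115

In the worst case we take at most 15 of each color, but all 10 grey and all 14 crimson (fewer than 15), giving 10 + 15 + 14 + 15 + 15 + 15 + 15 + 15 = 114.
One more token then forces some color to 16, so 114 + 1 = 115.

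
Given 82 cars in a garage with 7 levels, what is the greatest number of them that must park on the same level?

The 82 cars fall into 7 levels.
If each of the 7 levels held at most 11, the total would be at most 7 × 11 = 77 < 82, a contradiction.
So at least one holds ⌈82/7⌉ = 12.

12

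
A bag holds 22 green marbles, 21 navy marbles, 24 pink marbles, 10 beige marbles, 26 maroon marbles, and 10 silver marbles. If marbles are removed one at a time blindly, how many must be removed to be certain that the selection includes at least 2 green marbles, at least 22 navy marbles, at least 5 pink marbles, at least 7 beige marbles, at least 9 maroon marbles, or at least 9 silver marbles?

49

The worst case stops just short of every target: 1 green, 21 navy, 4 pink, 6 beige, 8 maroon, 8 silver — 1 + 21 + 4 + 6 + 8 + 8 = 48 marbles.
One more marble must push some color to its target, so 48 + 1 = 49.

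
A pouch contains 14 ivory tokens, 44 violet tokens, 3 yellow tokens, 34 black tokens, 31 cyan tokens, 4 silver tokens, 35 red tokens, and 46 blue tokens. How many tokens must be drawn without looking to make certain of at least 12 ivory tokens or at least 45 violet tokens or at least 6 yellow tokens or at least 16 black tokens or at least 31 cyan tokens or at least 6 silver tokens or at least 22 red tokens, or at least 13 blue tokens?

141

The worst case stops just short of every target: 11 ivory, 44 violet, all 3 yellow, 15 black, 30 cyan, all 4 silver, 21 red, 12 blue — 11 + 44 + 3 + 15 + 30 + 4 + 21 + 12 = 140 tokens.
One more token must push some color to its target, so 140 + 1 = 141.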